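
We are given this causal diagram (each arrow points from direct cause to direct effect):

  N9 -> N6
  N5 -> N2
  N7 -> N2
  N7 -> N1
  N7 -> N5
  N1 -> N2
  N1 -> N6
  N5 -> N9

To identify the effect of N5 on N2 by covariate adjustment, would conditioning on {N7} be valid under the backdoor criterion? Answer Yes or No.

Backdoor paths from N5 to N2 (paths whose first edge points into N5):
  P1: N5 <- N7 -> N1 -> N2
  P2: N5 <- N7 -> N2
Condition 1 (no descendant of N5 in the set): holds — descendants of N5 are {N2, N6, N9}; none are in {N7}.
Condition 2 (every backdoor path blocked by {N7}):
  P1: blocked at fork node N7 ∈ conditioning set.
  P2: blocked at fork node N7 ∈ conditioning set.
{N7} satisfies the backdoor criterion.

Yes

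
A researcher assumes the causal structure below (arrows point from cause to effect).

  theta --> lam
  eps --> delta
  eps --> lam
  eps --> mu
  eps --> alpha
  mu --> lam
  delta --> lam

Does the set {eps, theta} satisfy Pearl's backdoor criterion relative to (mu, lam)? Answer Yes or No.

Backdoor paths from mu to lam (paths whose first edge points into mu):
  P1: mu <- eps -> delta -> lam
  P2: mu <- eps -> lam
Condition 1 (no descendant of mu in the set): holds — descendants of mu are {lam}; none are in {eps, theta}.
Condition 2 (every backdoor path blocked by {eps, theta}):
  P1: blocked at fork node eps ∈ conditioning set.
  P2: blocked at fork node eps ∈ conditioning set.
{eps, theta} satisfies the backdoor criterion.

Yes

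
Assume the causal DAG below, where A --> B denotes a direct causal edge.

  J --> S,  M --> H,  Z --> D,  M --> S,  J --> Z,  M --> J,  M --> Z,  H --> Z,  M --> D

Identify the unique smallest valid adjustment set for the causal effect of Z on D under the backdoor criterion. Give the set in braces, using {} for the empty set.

{M}

Variables eligible for adjustment (non-descendants of Z, excluding Z and D): {H, J, M, S}.
Backdoor paths from Z to D:
  P1: Z <- M -> D
  P2: Z <- H <- M -> D
  P3: Z <- J <- M -> D
  P4: Z <- J -> S <- M -> D
The empty set is not sufficient: P1 (Z <- M -> D) has no collider blocking it and no conditioned non-collider, so it is open.
Try {M}:
  P1: blocked at fork node M ∈ conditioning set.
  P2: blocked at fork node M ∈ conditioning set.
  P3: blocked at fork node M ∈ conditioning set.
  P4: blocked at collider S (neither it nor any descendant is in the conditioning set).
{M} contains no descendant of Z and blocks every backdoor path.
No other singleton works — e.g. {H} leaves P1 open — so {M} is the unique smallest valid adjustment set.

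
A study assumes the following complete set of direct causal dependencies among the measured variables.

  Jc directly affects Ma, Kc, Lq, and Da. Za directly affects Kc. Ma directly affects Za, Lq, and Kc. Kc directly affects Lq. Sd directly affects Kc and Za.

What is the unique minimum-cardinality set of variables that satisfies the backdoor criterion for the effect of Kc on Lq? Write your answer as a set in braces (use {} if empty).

{Jc, Ma}

Variables eligible for adjustment (non-descendants of Kc, excluding Kc and Lq): {Da, Jc, Ma, Sd, Za}.
Backdoor paths from Kc to Lq:
  P1: Kc <- Sd -> Za <- Ma <- Jc -> Lq
  P2: Kc <- Sd -> Za <- Ma -> Lq
  P3: Kc <- Jc -> Ma -> Lq
  P4: Kc <- Jc -> Lq
  P5: Kc <- Ma <- Jc -> Lq
  P6: Kc <- Ma -> Lq
  P7: Kc <- Za <- Ma <- Jc -> Lq
  P8: Kc <- Za <- Ma -> Lq
The empty set is not sufficient: P3 (Kc <- Jc -> Ma -> Lq) has no collider blocking it and no conditioned non-collider, so it is open.
Try {Jc, Ma}:
  P1: blocked at collider Za (neither it nor any descendant is in the conditioning set).
  P2: blocked at collider Za (neither it nor any descendant is in the conditioning set).
  P3: blocked at fork node Jc ∈ conditioning set.
  P4: blocked at fork node Jc ∈ conditioning set.
  P5: blocked at chain node Ma ∈ conditioning set.
  P6: blocked at fork node Ma ∈ conditioning set.
  P7: blocked at chain node Ma ∈ conditioning set.
  P8: blocked at fork node Ma ∈ conditioning set.
{Jc, Ma} contains no descendant of Kc and blocks every backdoor path.
Every element of {Jc, Ma} is needed (dropping Jc leaves P4 open; dropping Ma leaves P6 open), so no proper subset is valid.
Among all size-2 subsets of the eligible variables, only {Jc, Ma} blocks every backdoor path, so it is the unique smallest valid adjustment set.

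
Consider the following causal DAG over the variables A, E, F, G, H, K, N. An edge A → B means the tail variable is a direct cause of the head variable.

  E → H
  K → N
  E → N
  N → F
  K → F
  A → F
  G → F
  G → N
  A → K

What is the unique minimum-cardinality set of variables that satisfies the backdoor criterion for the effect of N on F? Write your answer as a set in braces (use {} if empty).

{G, K}

Variables eligible for adjustment (non-descendants of N, excluding N and F): {A, E, G, H, K}.
Backdoor paths from N to F:
  P1: N <- G -> F
  P2: N <- K <- A -> F
  P3: N <- K -> F
The empty set is not sufficient: P1 (N <- G -> F) has no collider blocking it and no conditioned non-collider, so it is open.
Try {G, K}:
  P1: blocked at fork node G ∈ conditioning set.
  P2: blocked at chain node K ∈ conditioning set.
  P3: blocked at fork node K ∈ conditioning set.
{G, K} contains no descendant of N and blocks every backdoor path.
Every element of {G, K} is needed (dropping G leaves P1 open; dropping K leaves P2 open), so no proper subset is valid.
Among all size-2 subsets of the eligible variables, only {G, K} blocks every backdoor path, so it is the unique smallest valid adjustment set.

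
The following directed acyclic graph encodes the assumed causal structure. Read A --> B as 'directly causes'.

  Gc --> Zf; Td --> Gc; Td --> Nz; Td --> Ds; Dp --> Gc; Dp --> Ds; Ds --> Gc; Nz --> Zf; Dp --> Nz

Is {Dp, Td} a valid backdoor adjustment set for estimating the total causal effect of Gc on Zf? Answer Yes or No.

Yes

Backdoor paths from Gc to Zf (paths whose first edge points into Gc):
  P1: Gc <- Td -> Ds <- Dp -> Nz -> Zf
  P2: Gc <- Td -> Nz -> Zf
  P3: Gc <- Dp -> Ds <- Td -> Nz -> Zf
  P4: Gc <- Dp -> Nz -> Zf
  P5: Gc <- Ds <- Td -> Nz -> Zf
  P6: Gc <- Ds <- Dp -> Nz -> Zf
Condition 1 (no descendant of Gc in the set): holds — descendants of Gc are {Zf}; none are in {Dp, Td}.
Condition 2 (every backdoor path blocked by {Dp, Td}):
  P1: blocked at fork node Td ∈ conditioning set.
  P2: blocked at fork node Td ∈ conditioning set.
  P3: blocked at fork node Dp ∈ conditioning set.
  P4: blocked at fork node Dp ∈ conditioning set.
  P5: blocked at fork node Td ∈ conditioning set.
  P6: blocked at fork node Dp ∈ conditioning set.
{Dp, Td} satisfies the backdoor criterion.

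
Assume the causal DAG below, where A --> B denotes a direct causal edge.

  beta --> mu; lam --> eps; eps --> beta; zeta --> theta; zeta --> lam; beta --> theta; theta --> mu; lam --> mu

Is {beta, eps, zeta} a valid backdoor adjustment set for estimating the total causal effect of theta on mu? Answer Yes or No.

Yes

Backdoor paths from theta to mu (paths whose first edge points into theta):
  P1: theta <- zeta -> lam -> eps -> beta -> mu
  P2: theta <- zeta -> lam -> mu
  P3: theta <- beta <- eps <- lam -> mu
  P4: theta <- beta -> mu
Condition 1 (no descendant of theta in the set): holds — descendants of theta are {mu}; none are in {beta, eps, zeta}.
Condition 2 (every backdoor path blocked by {beta, eps, zeta}):
  P1: blocked at fork node zeta ∈ conditioning set.
  P2: blocked at fork node zeta ∈ conditioning set.
  P3: blocked at chain node beta ∈ conditioning set.
  P4: blocked at fork node beta ∈ conditioning set.
{beta, eps, zeta} satisfies the backdoor criterion.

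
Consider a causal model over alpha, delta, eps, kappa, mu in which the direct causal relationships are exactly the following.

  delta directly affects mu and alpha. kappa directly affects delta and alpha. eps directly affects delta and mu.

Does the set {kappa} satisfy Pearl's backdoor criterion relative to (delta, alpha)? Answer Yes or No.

Yes

Backdoor paths from delta to alpha (paths whose first edge points into delta):
  P1: delta <- kappa -> alpha
Condition 1 (no descendant of delta in the set): holds — descendants of delta are {alpha, mu}; none are in {kappa}.
Condition 2 (every backdoor path blocked by {kappa}):
  P1: blocked at fork node kappa ∈ conditioning set.
{kappa} satisfies the backdoor criterion.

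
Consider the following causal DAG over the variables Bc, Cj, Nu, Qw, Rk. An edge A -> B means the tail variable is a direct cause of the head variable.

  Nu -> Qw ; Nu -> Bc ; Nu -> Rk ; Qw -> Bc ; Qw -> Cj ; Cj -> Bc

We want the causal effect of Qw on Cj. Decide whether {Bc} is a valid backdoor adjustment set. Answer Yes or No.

No

Backdoor paths from Qw to Cj (paths whose first edge points into Qw):
  P1: Qw <- Nu -> Bc <- Cj
Condition 1 (no descendant of Qw in the set): FAILS — Bc is a descendant of Qw.
Condition 2 (every backdoor path blocked by {Bc}):
  P1: open — collider(s) Bc are conditioned on (or have a conditioned descendant) and no non-collider on the path is in the set.
{Bc} does not satisfy the backdoor criterion.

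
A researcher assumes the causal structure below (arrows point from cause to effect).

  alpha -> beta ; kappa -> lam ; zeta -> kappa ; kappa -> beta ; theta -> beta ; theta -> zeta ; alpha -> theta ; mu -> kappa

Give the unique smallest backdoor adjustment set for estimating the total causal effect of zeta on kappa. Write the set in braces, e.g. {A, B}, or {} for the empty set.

Variables eligible for adjustment (non-descendants of zeta, excluding zeta and kappa): {alpha, mu, theta}.
Backdoor paths from zeta to kappa:
  P1: zeta <- theta <- alpha -> beta <- kappa
  P2: zeta <- theta -> beta <- kappa
Each backdoor path contains an unconditioned collider, so every path is already blocked with the empty conditioning set:
  P1: blocked at collider beta (neither it nor any descendant is in the conditioning set).
  P2: blocked at collider beta (neither it nor any descendant is in the conditioning set).
The empty set is therefore the unique smallest valid set.

{}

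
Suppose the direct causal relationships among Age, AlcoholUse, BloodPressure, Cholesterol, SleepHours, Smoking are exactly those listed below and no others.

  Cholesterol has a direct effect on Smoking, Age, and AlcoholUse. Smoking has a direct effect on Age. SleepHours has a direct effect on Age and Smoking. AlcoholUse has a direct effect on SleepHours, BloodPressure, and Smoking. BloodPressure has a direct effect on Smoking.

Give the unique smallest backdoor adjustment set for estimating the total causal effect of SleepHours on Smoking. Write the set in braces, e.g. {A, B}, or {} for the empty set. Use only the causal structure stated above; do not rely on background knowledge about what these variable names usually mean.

Variables eligible for adjustment (non-descendants of SleepHours, excluding SleepHours and Smoking): {AlcoholUse, BloodPressure, Cholesterol}.
Backdoor paths from SleepHours to Smoking:
  P1: SleepHours <- AlcoholUse <- Cholesterol -> Smoking
  P2: SleepHours <- AlcoholUse <- Cholesterol -> Age <- Smoking
  P3: SleepHours <- AlcoholUse -> BloodPressure -> Smoking
  P4: SleepHours <- AlcoholUse -> Smoking
The empty set is not sufficient: P1 (SleepHours <- AlcoholUse <- Cholesterol -> Smoking) has no collider blocking it and no conditioned non-collider, so it is open.
Try {AlcoholUse}:
  P1: blocked at chain node AlcoholUse ∈ conditioning set.
  P2: blocked at chain node AlcoholUse ∈ conditioning set.
  P3: blocked at fork node AlcoholUse ∈ conditioning set.
  P4: blocked at fork node AlcoholUse ∈ conditioning set.
{AlcoholUse} contains no descendant of SleepHours and blocks every backdoor path.
No other singleton works — e.g. {Cholesterol} leaves P3 open — so {AlcoholUse} is the unique smallest valid adjustment set.

{AlcoholUse}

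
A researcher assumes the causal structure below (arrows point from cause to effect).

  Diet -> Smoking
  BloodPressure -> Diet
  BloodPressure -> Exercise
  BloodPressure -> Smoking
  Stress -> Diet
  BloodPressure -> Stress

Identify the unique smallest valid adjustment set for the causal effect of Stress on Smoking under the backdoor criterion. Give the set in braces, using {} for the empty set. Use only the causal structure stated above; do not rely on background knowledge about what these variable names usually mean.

{BloodPressure}

Variables eligible for adjustment (non-descendants of Stress, excluding Stress and Smoking): {BloodPressure, Exercise}.
Backdoor paths from Stress to Smoking:
  P1: Stress <- BloodPressure -> Diet -> Smoking
  P2: Stress <- BloodPressure -> Smoking
The empty set is not sufficient: P1 (Stress <- BloodPressure -> Diet -> Smoking) has no collider blocking it and no conditioned non-collider, so it is open.
Try {BloodPressure}:
  P1: blocked at fork node BloodPressure ∈ conditioning set.
  P2: blocked at fork node BloodPressure ∈ conditioning set.
{BloodPressure} contains no descendant of Stress and blocks every backdoor path.
No other singleton works — e.g. {Exercise} leaves P1 open — so {BloodPressure} is the unique smallest valid adjustment set.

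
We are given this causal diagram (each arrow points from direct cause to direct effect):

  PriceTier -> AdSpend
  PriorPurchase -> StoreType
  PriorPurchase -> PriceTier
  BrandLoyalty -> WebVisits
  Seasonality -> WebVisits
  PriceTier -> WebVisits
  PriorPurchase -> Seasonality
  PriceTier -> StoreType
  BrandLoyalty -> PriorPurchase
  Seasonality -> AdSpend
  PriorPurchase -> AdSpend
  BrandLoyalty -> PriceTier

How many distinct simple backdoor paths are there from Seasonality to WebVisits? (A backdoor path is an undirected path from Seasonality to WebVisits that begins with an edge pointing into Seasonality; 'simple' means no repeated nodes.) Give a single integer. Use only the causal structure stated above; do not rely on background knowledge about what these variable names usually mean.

A backdoor path from Seasonality to WebVisits is any simple undirected path whose first edge points into Seasonality (i.e. leaves Seasonality via a parent).
Parents of Seasonality: {PriorPurchase}.
Enumerating:
  P1: Seasonality <- PriorPurchase <- BrandLoyalty -> PriceTier -> WebVisits
  P2: Seasonality <- PriorPurchase <- BrandLoyalty -> WebVisits
  P3: Seasonality <- PriorPurchase -> PriceTier <- BrandLoyalty -> WebVisits
  P4: Seasonality <- PriorPurchase -> PriceTier -> WebVisits
  P5: Seasonality <- PriorPurchase -> AdSpend <- PriceTier <- BrandLoyalty -> WebVisits
  P6: Seasonality <- PriorPurchase -> AdSpend <- PriceTier -> WebVisits
  P7: Seasonality <- PriorPurchase -> StoreType <- PriceTier <- BrandLoyalty -> WebVisits
  P8: Seasonality <- PriorPurchase -> StoreType <- PriceTier -> WebVisits
That exhausts the simple backdoor paths. Count: 8.

8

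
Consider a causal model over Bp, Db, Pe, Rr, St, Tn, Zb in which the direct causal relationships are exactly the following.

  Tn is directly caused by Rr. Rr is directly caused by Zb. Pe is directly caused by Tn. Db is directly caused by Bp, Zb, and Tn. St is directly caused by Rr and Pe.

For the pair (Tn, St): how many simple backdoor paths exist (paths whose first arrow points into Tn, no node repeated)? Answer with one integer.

1

A backdoor path from Tn to St is any simple undirected path whose first edge points into Tn (i.e. leaves Tn via a parent).
Parents of Tn: {Rr}.
Enumerating:
  P1: Tn <- Rr -> St
That exhausts the simple backdoor paths. Count: 1.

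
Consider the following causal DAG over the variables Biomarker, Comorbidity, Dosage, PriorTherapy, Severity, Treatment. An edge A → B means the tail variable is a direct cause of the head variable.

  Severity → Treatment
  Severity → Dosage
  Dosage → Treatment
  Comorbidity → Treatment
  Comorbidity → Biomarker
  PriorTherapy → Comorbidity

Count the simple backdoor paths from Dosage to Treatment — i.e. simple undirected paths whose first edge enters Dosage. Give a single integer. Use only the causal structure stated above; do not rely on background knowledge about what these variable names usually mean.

1

A backdoor path from Dosage to Treatment is any simple undirected path whose first edge points into Dosage (i.e. leaves Dosage via a parent).
Parents of Dosage: {Severity}.
Enumerating:
  P1: Dosage <- Severity -> Treatment
That exhausts the simple backdoor paths. Count: 1.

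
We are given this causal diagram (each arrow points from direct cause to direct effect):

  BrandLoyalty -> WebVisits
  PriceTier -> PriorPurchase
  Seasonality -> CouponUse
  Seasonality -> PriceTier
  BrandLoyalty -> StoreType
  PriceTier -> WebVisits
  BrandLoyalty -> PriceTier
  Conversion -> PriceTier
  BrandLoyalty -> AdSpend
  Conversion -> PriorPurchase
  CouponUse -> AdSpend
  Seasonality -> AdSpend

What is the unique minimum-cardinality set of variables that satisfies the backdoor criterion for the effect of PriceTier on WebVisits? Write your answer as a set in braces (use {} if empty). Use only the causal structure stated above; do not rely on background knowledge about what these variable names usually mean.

Variables eligible for adjustment (non-descendants of PriceTier, excluding PriceTier and WebVisits): {AdSpend, BrandLoyalty, Conversion, CouponUse, Seasonality, StoreType}.
Backdoor paths from PriceTier to WebVisits:
  P1: PriceTier <- Seasonality -> CouponUse -> AdSpend <- BrandLoyalty -> WebVisits
  P2: PriceTier <- Seasonality -> AdSpend <- BrandLoyalty -> WebVisits
  P3: PriceTier <- BrandLoyalty -> WebVisits
The empty set is not sufficient: P3 (PriceTier <- BrandLoyalty -> WebVisits) has no collider blocking it and no conditioned non-collider, so it is open.
Try {BrandLoyalty}:
  P1: blocked at collider AdSpend (neither it nor any descendant is in the conditioning set).
  P2: blocked at collider AdSpend (neither it nor any descendant is in the conditioning set).
  P3: blocked at fork node BrandLoyalty ∈ conditioning set.
{BrandLoyalty} contains no descendant of PriceTier and blocks every backdoor path.
No other singleton works — e.g. {Seasonality} leaves P3 open — so {BrandLoyalty} is the unique smallest valid adjustment set.

{BrandLoyalty}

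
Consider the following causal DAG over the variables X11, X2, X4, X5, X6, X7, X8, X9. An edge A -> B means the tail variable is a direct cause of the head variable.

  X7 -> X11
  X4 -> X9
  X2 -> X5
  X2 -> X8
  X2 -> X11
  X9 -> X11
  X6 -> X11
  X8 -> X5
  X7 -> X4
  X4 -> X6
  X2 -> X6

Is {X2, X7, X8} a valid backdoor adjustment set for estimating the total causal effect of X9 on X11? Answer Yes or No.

Backdoor paths from X9 to X11 (paths whose first edge points into X9):
  P1: X9 <- X4 <- X7 -> X11
  P2: X9 <- X4 -> X6 <- X2 -> X11
  P3: X9 <- X4 -> X6 -> X11
Condition 1 (no descendant of X9 in the set): holds — descendants of X9 are {X11}; none are in {X2, X7, X8}.
Condition 2 (every backdoor path blocked by {X2, X7, X8}):
  P1: blocked at fork node X7 ∈ conditioning set.
  P2: blocked at collider X6 (neither it nor any descendant is in the conditioning set).
  P3: open — no interior node is in the conditioning set.
{X2, X7, X8} does not satisfy the backdoor criterion.

No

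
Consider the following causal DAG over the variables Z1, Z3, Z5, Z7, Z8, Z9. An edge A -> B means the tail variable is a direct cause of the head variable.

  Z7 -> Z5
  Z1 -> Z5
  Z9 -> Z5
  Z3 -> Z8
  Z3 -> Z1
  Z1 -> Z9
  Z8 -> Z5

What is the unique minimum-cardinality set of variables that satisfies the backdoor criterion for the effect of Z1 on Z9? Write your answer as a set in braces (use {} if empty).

Variables eligible for adjustment (non-descendants of Z1, excluding Z1 and Z9): {Z3, Z7, Z8}.
Backdoor paths from Z1 to Z9:
  P1: Z1 <- Z3 -> Z8 -> Z5 <- Z9
Each backdoor path contains an unconditioned collider, so every path is already blocked with the empty conditioning set:
  P1: blocked at collider Z5 (neither it nor any descendant is in the conditioning set).
The empty set is therefore the unique smallest valid set.

{}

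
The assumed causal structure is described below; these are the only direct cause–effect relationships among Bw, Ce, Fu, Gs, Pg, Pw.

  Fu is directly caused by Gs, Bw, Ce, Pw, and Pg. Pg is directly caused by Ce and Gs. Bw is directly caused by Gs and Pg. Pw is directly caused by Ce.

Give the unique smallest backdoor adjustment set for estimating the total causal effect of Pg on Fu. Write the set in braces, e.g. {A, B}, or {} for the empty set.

{Ce, Gs}

Variables eligible for adjustment (non-descendants of Pg, excluding Pg and Fu): {Ce, Gs, Pw}.
Backdoor paths from Pg to Fu:
  P1: Pg <- Gs -> Bw -> Fu
  P2: Pg <- Gs -> Fu
  P3: Pg <- Ce -> Pw -> Fu
  P4: Pg <- Ce -> Fu
The empty set is not sufficient: P1 (Pg <- Gs -> Bw -> Fu) has no collider blocking it and no conditioned non-collider, so it is open.
Try {Ce, Gs}:
  P1: blocked at fork node Gs ∈ conditioning set.
  P2: blocked at fork node Gs ∈ conditioning set.
  P3: blocked at fork node Ce ∈ conditioning set.
  P4: blocked at fork node Ce ∈ conditioning set.
{Ce, Gs} contains no descendant of Pg and blocks every backdoor path.
Every element of {Ce, Gs} is needed (dropping Ce leaves P3 open; dropping Gs leaves P1 open), so no proper subset is valid.
Among all size-2 subsets of the eligible variables, only {Ce, Gs} blocks every backdoor path, so it is the unique smallest valid adjustment set.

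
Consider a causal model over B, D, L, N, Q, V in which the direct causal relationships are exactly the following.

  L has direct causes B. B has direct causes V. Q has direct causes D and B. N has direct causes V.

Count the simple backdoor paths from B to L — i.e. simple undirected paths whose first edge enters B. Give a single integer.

0

A backdoor path from B to L is any simple undirected path whose first edge points into B (i.e. leaves B via a parent).
Parents of B: {V}.
No simple path from any parent of B reaches L without revisiting B, so there are no backdoor paths.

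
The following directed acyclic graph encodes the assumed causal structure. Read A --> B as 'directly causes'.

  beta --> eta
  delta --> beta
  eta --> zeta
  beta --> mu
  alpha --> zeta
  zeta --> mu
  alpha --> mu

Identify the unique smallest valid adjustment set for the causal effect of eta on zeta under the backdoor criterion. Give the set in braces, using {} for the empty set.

{}

Variables eligible for adjustment (non-descendants of eta, excluding eta and zeta): {alpha, beta, delta}.
Backdoor paths from eta to zeta:
  P1: eta <- beta -> mu <- alpha -> zeta
  P2: eta <- beta -> mu <- zeta
Each backdoor path contains an unconditioned collider, so every path is already blocked with the empty conditioning set:
  P1: blocked at collider mu (neither it nor any descendant is in the conditioning set).
  P2: blocked at collider mu (neither it nor any descendant is in the conditioning set).
The empty set is therefore the unique smallest valid set.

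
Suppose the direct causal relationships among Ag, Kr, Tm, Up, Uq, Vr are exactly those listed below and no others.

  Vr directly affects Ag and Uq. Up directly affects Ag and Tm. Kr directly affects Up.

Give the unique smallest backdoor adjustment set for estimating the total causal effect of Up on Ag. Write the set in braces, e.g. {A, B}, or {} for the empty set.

Variables eligible for adjustment (non-descendants of Up, excluding Up and Ag): {Kr, Uq, Vr}.
Backdoor paths from Up to Ag:
  (none)
With no backdoor paths the empty set already satisfies the criterion, and it is trivially minimal.

{}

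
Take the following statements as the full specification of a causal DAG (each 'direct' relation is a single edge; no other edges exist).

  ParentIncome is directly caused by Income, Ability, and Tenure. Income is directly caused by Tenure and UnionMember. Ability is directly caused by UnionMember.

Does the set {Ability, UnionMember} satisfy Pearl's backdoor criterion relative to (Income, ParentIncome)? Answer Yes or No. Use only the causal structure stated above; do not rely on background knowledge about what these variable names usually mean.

No

Backdoor paths from Income to ParentIncome (paths whose first edge points into Income):
  P1: Income <- UnionMember -> Ability -> ParentIncome
  P2: Income <- Tenure -> ParentIncome
Condition 1 (no descendant of Income in the set): holds — descendants of Income are {ParentIncome}; none are in {Ability, UnionMember}.
Condition 2 (every backdoor path blocked by {Ability, UnionMember}):
  P1: blocked at fork node UnionMember ∈ conditioning set.
  P2: open — no interior node is in the conditioning set.
{Ability, UnionMember} does not satisfy the backdoor criterion.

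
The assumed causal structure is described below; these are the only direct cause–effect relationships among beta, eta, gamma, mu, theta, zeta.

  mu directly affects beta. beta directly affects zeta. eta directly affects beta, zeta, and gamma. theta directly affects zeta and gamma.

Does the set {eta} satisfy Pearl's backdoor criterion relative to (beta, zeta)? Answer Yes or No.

Backdoor paths from beta to zeta (paths whose first edge points into beta):
  P1: beta <- eta -> zeta
  P2: beta <- eta -> gamma <- theta -> zeta
Condition 1 (no descendant of beta in the set): holds — descendants of beta are {zeta}; none are in {eta}.
Condition 2 (every backdoor path blocked by {eta}):
  P1: blocked at fork node eta ∈ conditioning set.
  P2: blocked at fork node eta ∈ conditioning set.
{eta} satisfies the backdoor criterion.

Yes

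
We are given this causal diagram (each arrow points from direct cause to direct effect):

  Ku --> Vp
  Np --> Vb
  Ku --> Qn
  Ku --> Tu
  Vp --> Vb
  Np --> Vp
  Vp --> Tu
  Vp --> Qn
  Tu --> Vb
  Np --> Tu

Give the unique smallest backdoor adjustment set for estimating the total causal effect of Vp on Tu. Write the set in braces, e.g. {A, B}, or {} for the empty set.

Variables eligible for adjustment (non-descendants of Vp, excluding Vp and Tu): {Ku, Np}.
Backdoor paths from Vp to Tu:
  P1: Vp <- Ku -> Tu
  P2: Vp <- Np -> Tu
  P3: Vp <- Np -> Vb <- Tu
The empty set is not sufficient: P1 (Vp <- Ku -> Tu) has no collider blocking it and no conditioned non-collider, so it is open.
Try {Ku, Np}:
  P1: blocked at fork node Ku ∈ conditioning set.
  P2: blocked at fork node Np ∈ conditioning set.
  P3: blocked at fork node Np ∈ conditioning set.
{Ku, Np} contains no descendant of Vp and blocks every backdoor path.
Every element of {Ku, Np} is needed (dropping Ku leaves P1 open; dropping Np leaves P2 open), so no proper subset is valid.
Among all size-2 subsets of the eligible variables, only {Ku, Np} blocks every backdoor path, so it is the unique smallest valid adjustment set.

{Ku, Np}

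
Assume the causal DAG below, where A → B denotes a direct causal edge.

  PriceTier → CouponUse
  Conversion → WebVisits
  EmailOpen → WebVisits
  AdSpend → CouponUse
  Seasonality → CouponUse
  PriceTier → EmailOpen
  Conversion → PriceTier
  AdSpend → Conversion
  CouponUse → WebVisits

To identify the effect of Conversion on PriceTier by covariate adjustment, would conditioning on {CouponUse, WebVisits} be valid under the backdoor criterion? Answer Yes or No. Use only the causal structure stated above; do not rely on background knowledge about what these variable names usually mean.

No

Backdoor paths from Conversion to PriceTier (paths whose first edge points into Conversion):
  P1: Conversion <- AdSpend -> CouponUse <- PriceTier
  P2: Conversion <- AdSpend -> CouponUse -> WebVisits <- EmailOpen <- PriceTier
Condition 1 (no descendant of Conversion in the set): FAILS — CouponUse and WebVisits are descendants of Conversion.
Condition 2 (every backdoor path blocked by {CouponUse, WebVisits}):
  P1: open — collider(s) CouponUse are conditioned on (or have a conditioned descendant) and no non-collider on the path is in the set.
  P2: blocked at chain node CouponUse ∈ conditioning set.
{CouponUse, WebVisits} does not satisfy the backdoor criterion.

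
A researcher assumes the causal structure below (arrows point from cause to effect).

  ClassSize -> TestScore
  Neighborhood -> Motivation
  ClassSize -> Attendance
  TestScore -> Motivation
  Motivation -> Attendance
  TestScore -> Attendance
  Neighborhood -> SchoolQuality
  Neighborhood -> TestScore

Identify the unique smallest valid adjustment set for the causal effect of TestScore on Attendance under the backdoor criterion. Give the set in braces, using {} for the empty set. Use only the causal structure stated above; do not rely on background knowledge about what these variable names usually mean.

{ClassSize, Neighborhood}

Variables eligible for adjustment (non-descendants of TestScore, excluding TestScore and Attendance): {ClassSize, Neighborhood, SchoolQuality}.
Backdoor paths from TestScore to Attendance:
  P1: TestScore <- ClassSize -> Attendance
  P2: TestScore <- Neighborhood -> Motivation -> Attendance
The empty set is not sufficient: P1 (TestScore <- ClassSize -> Attendance) has no collider blocking it and no conditioned non-collider, so it is open.
Try {ClassSize, Neighborhood}:
  P1: blocked at fork node ClassSize ∈ conditioning set.
  P2: blocked at fork node Neighborhood ∈ conditioning set.
{ClassSize, Neighborhood} contains no descendant of TestScore and blocks every backdoor path.
Every element of {ClassSize, Neighborhood} is needed (dropping ClassSize leaves P1 open; dropping Neighborhood leaves P2 open), so no proper subset is valid.
Among all size-2 subsets of the eligible variables, only {ClassSize, Neighborhood} blocks every backdoor path, so it is the unique smallest valid adjustment set.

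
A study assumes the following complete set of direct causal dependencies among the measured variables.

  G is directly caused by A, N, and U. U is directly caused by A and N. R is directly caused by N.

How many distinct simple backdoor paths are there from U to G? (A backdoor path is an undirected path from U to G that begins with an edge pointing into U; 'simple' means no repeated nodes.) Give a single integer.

A backdoor path from U to G is any simple undirected path whose first edge points into U (i.e. leaves U via a parent).
Parents of U: {A, N}.
Enumerating:
  P1: U <- N -> G
  P2: U <- A -> G
That exhausts the simple backdoor paths. Count: 2.

2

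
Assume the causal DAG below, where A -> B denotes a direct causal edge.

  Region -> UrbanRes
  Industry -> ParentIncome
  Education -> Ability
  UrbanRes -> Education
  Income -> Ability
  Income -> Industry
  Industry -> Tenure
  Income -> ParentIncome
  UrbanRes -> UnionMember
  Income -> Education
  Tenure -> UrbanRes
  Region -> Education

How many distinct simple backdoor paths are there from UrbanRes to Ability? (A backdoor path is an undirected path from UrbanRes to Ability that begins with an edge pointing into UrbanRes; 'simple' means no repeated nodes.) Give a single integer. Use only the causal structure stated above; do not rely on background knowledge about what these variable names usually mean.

A backdoor path from UrbanRes to Ability is any simple undirected path whose first edge points into UrbanRes (i.e. leaves UrbanRes via a parent).
Parents of UrbanRes: {Region, Tenure}.
Enumerating:
  P1: UrbanRes <- Region -> Education <- Income -> Ability
  P2: UrbanRes <- Region -> Education -> Ability
  P3: UrbanRes <- Tenure <- Industry <- Income -> Education -> Ability
  P4: UrbanRes <- Tenure <- Industry <- Income -> Ability
  P5: UrbanRes <- Tenure <- Industry -> ParentIncome <- Income -> Education -> Ability
  P6: UrbanRes <- Tenure <- Industry -> ParentIncome <- Income -> Ability
That exhausts the simple backdoor paths. Count: 6.

6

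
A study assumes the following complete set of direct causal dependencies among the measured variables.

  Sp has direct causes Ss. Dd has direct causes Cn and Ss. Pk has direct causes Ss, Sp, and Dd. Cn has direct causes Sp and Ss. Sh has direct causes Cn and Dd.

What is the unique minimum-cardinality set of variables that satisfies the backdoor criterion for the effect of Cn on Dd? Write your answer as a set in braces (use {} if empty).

Variables eligible for adjustment (non-descendants of Cn, excluding Cn and Dd): {Sp, Ss}.
Backdoor paths from Cn to Dd:
  P1: Cn <- Ss -> Sp -> Pk <- Dd
  P2: Cn <- Ss -> Dd
  P3: Cn <- Ss -> Pk <- Dd
  P4: Cn <- Sp <- Ss -> Dd
  P5: Cn <- Sp <- Ss -> Pk <- Dd
  P6: Cn <- Sp -> Pk <- Ss -> Dd
  P7: Cn <- Sp -> Pk <- Dd
The empty set is not sufficient: P2 (Cn <- Ss -> Dd) has no collider blocking it and no conditioned non-collider, so it is open.
Try {Ss}:
  P1: blocked at fork node Ss ∈ conditioning set.
  P2: blocked at fork node Ss ∈ conditioning set.
  P3: blocked at fork node Ss ∈ conditioning set.
  P4: blocked at fork node Ss ∈ conditioning set.
  P5: blocked at fork node Ss ∈ conditioning set.
  P6: blocked at collider Pk (neither it nor any descendant is in the conditioning set).
  P7: blocked at collider Pk (neither it nor any descendant is in the conditioning set).
{Ss} contains no descendant of Cn and blocks every backdoor path.
No other singleton works — e.g. {Sp} leaves P2 open — so {Ss} is the unique smallest valid adjustment set.

{Ss}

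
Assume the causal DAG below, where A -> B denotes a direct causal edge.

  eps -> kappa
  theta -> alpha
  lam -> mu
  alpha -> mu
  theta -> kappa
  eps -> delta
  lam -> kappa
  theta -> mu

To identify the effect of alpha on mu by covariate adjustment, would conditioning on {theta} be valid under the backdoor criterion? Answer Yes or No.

Yes

Backdoor paths from alpha to mu (paths whose first edge points into alpha):
  P1: alpha <- theta -> mu
  P2: alpha <- theta -> kappa <- lam -> mu
Condition 1 (no descendant of alpha in the set): holds — descendants of alpha are {mu}; none are in {theta}.
Condition 2 (every backdoor path blocked by {theta}):
  P1: blocked at fork node theta ∈ conditioning set.
  P2: blocked at fork node theta ∈ conditioning set.
{theta} satisfies the backdoor criterion.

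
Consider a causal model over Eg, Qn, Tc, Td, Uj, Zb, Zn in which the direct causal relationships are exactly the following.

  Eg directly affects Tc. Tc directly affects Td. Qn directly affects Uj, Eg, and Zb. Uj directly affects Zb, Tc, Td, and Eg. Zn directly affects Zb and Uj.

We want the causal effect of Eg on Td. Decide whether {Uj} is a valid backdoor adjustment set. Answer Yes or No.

Backdoor paths from Eg to Td (paths whose first edge points into Eg):
  P1: Eg <- Qn -> Uj -> Tc -> Td
  P2: Eg <- Qn -> Uj -> Td
  P3: Eg <- Qn -> Zb <- Zn -> Uj -> Tc -> Td
  P4: Eg <- Qn -> Zb <- Zn -> Uj -> Td
  P5: Eg <- Qn -> Zb <- Uj -> Tc -> Td
  P6: Eg <- Qn -> Zb <- Uj -> Td
  P7: Eg <- Uj -> Tc -> Td
  P8: Eg <- Uj -> Td
Condition 1 (no descendant of Eg in the set): holds — descendants of Eg are {Tc, Td}; none are in {Uj}.
Condition 2 (every backdoor path blocked by {Uj}):
  P1: blocked at chain node Uj ∈ conditioning set.
  P2: blocked at chain node Uj ∈ conditioning set.
  P3: blocked at collider Zb (neither it nor any descendant is in the conditioning set).
  P4: blocked at collider Zb (neither it nor any descendant is in the conditioning set).
  P5: blocked at collider Zb (neither it nor any descendant is in the conditioning set).
  P6: blocked at collider Zb (neither it nor any descendant is in the conditioning set).
  P7: blocked at fork node Uj ∈ conditioning set.
  P8: blocked at fork node Uj ∈ conditioning set.
{Uj} satisfies the backdoor criterion.

Yes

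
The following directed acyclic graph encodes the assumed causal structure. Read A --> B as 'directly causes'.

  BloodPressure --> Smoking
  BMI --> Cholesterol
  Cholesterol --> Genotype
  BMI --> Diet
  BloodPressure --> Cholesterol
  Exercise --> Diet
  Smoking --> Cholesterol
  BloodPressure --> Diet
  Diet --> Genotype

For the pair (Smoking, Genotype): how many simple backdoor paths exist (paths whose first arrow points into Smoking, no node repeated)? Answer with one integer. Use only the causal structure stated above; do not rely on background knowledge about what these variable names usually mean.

4

A backdoor path from Smoking to Genotype is any simple undirected path whose first edge points into Smoking (i.e. leaves Smoking via a parent).
Parents of Smoking: {BloodPressure}.
Enumerating:
  P1: Smoking <- BloodPressure -> Cholesterol <- BMI -> Diet -> Genotype
  P2: Smoking <- BloodPressure -> Cholesterol -> Genotype
  P3: Smoking <- BloodPressure -> Diet <- BMI -> Cholesterol -> Genotype
  P4: Smoking <- BloodPressure -> Diet -> Genotype
That exhausts the simple backdoor paths. Count: 4.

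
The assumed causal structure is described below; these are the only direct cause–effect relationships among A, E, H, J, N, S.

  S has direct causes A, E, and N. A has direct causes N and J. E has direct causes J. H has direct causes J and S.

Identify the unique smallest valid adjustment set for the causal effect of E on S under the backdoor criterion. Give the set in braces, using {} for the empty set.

Variables eligible for adjustment (non-descendants of E, excluding E and S): {A, J, N}.
Backdoor paths from E to S:
  P1: E <- J -> A <- N -> S
  P2: E <- J -> A -> S
  P3: E <- J -> H <- S
The empty set is not sufficient: P2 (E <- J -> A -> S) has no collider blocking it and no conditioned non-collider, so it is open.
Try {J}:
  P1: blocked at fork node J ∈ conditioning set.
  P2: blocked at fork node J ∈ conditioning set.
  P3: blocked at fork node J ∈ conditioning set.
{J} contains no descendant of E and blocks every backdoor path.
No other singleton works — e.g. {N} leaves P2 open — so {J} is the unique smallest valid adjustment set.

{J}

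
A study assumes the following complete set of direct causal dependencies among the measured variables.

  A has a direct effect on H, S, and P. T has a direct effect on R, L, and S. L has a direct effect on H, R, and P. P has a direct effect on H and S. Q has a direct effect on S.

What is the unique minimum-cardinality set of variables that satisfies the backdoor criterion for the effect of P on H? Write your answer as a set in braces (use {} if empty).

Variables eligible for adjustment (non-descendants of P, excluding P and H): {A, L, Q, R, T}.
Backdoor paths from P to H:
  P1: P <- A -> S <- T -> L -> H
  P2: P <- A -> S <- T -> R <- L -> H
  P3: P <- A -> H
  P4: P <- L <- T -> S <- A -> H
  P5: P <- L -> H
  P6: P <- L -> R <- T -> S <- A -> H
The empty set is not sufficient: P3 (P <- A -> H) has no collider blocking it and no conditioned non-collider, so it is open.
Try {A, L}:
  P1: blocked at fork node A ∈ conditioning set.
  P2: blocked at fork node A ∈ conditioning set.
  P3: blocked at fork node A ∈ conditioning set.
  P4: blocked at chain node L ∈ conditioning set.
  P5: blocked at fork node L ∈ conditioning set.
  P6: blocked at fork node L ∈ conditioning set.
{A, L} contains no descendant of P and blocks every backdoor path.
Every element of {A, L} is needed (dropping A leaves P3 open; dropping L leaves P5 open), so no proper subset is valid.
Among all size-2 subsets of the eligible variables, only {A, L} blocks every backdoor path, so it is the unique smallest valid adjustment set.

{A, L}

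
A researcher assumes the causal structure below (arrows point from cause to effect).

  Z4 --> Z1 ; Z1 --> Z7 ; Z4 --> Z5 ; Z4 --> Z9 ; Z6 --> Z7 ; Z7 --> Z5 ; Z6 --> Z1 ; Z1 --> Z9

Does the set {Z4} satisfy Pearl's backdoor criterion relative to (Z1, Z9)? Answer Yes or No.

Backdoor paths from Z1 to Z9 (paths whose first edge points into Z1):
  P1: Z1 <- Z6 -> Z7 -> Z5 <- Z4 -> Z9
  P2: Z1 <- Z4 -> Z9
Condition 1 (no descendant of Z1 in the set): holds — descendants of Z1 are {Z5, Z7, Z9}; none are in {Z4}.
Condition 2 (every backdoor path blocked by {Z4}):
  P1: blocked at collider Z5 (neither it nor any descendant is in the conditioning set).
  P2: blocked at fork node Z4 ∈ conditioning set.
{Z4} satisfies the backdoor criterion.

Yes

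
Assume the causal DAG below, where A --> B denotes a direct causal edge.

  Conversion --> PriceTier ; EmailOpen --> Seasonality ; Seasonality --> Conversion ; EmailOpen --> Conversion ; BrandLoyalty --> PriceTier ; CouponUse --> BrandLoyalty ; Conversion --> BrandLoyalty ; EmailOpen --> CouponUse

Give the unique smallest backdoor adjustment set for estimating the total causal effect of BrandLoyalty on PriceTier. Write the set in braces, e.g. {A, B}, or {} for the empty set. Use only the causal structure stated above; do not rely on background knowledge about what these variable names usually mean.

Variables eligible for adjustment (non-descendants of BrandLoyalty, excluding BrandLoyalty and PriceTier): {Conversion, CouponUse, EmailOpen, Seasonality}.
Backdoor paths from BrandLoyalty to PriceTier:
  P1: BrandLoyalty <- Conversion -> PriceTier
  P2: BrandLoyalty <- CouponUse <- EmailOpen -> Seasonality -> Conversion -> PriceTier
  P3: BrandLoyalty <- CouponUse <- EmailOpen -> Conversion -> PriceTier
The empty set is not sufficient: P1 (BrandLoyalty <- Conversion -> PriceTier) has no collider blocking it and no conditioned non-collider, so it is open.
Try {Conversion}:
  P1: blocked at fork node Conversion ∈ conditioning set.
  P2: blocked at chain node Conversion ∈ conditioning set.
  P3: blocked at chain node Conversion ∈ conditioning set.
{Conversion} contains no descendant of BrandLoyalty and blocks every backdoor path.
No other singleton works — e.g. {EmailOpen} leaves P1 open — so {Conversion} is the unique smallest valid adjustment set.

{Conversion}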